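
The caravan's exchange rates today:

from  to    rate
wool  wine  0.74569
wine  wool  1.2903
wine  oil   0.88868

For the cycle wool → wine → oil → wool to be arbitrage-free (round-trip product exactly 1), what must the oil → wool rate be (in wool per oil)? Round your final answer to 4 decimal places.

Known legs of the cycle: 0.74569 × 0.88868 = 0.6626797892
For no arbitrage the full-cycle product must be 1, so the missing rate is 1 / 0.6626797892 ≈ 1.509024.

1.5090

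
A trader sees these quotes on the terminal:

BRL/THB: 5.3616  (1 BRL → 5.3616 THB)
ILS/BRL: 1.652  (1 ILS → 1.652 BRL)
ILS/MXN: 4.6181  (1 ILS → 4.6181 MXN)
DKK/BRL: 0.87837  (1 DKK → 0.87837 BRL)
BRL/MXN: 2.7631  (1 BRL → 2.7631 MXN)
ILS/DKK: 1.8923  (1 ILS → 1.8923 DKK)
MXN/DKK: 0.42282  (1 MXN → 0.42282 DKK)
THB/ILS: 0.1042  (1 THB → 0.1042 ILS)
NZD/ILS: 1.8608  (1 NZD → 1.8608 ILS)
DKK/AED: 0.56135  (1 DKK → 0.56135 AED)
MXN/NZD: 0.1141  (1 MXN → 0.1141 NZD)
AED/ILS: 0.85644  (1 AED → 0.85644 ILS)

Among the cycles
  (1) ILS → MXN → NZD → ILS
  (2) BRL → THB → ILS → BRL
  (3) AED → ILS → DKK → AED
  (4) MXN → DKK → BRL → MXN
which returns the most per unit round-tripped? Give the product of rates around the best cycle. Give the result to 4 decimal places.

(1) 4.6181 × 0.1141 × 1.8608 = 0.98050
(2) 5.3616 × 0.1042 × 1.652 = 0.92294
(3) 0.85644 × 1.8923 × 0.56135 = 0.90975
(4) 0.42282 × 0.87837 × 2.7631 = 1.02619
Highest is cycle (4) at 1.0262 (>1, arbitrage).

1.0262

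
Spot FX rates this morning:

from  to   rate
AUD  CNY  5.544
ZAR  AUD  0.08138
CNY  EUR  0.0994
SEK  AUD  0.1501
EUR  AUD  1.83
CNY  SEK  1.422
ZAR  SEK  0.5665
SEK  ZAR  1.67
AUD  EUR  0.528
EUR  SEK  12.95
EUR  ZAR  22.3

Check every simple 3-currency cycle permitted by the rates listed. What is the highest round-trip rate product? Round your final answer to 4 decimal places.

CNY→SEK→AUD→CNY: 1.422 × 0.1501 × 5.544 = 1.18332
AUD→EUR→SEK→AUD: 0.528 × 12.95 × 0.1501 = 1.02632
CNY→EUR→AUD→CNY: 0.0994 × 1.83 × 5.544 = 1.00846
AUD→EUR→ZAR→AUD: 0.528 × 22.3 × 0.08138 = 0.95820
Maximum is CNY→SEK→AUD→CNY at 1.1833; arbitrage exists.

1.1833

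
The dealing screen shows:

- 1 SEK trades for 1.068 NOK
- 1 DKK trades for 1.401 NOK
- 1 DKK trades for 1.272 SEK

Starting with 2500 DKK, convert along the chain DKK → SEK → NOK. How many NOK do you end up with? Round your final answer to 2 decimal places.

3396.24

2500 DKK × 1.272 = 3180 SEK
3180 SEK × 1.068 = 3396.24 NOK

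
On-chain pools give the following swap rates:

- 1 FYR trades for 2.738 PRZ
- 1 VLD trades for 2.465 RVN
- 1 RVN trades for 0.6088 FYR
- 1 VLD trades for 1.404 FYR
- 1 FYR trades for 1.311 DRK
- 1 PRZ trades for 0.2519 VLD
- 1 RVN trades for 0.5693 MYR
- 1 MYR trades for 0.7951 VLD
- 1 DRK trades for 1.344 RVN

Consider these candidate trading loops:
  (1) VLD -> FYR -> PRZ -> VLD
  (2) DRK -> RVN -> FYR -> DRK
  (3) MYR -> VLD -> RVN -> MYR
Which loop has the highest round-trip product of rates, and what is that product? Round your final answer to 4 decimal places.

1.1158

(1) 1.404 × 2.738 × 0.2519 = 0.96834
(2) 1.344 × 0.6088 × 1.311 = 1.07270
(3) 0.7951 × 2.465 × 0.5693 = 1.11578
Highest is cycle (3) at 1.1158 (>1, arbitrage).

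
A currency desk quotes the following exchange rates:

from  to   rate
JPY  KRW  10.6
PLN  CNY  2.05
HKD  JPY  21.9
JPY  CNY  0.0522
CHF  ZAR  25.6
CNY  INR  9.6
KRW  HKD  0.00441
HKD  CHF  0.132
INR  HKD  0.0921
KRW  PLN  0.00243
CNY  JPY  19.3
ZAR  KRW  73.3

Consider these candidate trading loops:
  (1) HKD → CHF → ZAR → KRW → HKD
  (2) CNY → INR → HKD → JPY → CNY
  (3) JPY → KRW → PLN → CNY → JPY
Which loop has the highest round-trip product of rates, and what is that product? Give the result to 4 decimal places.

(1) 0.132 × 25.6 × 73.3 × 0.00441 = 1.09234
(2) 9.6 × 0.0921 × 21.9 × 0.0522 = 1.01075
(3) 10.6 × 0.00243 × 2.05 × 19.3 = 1.01912
Highest is cycle (1) at 1.0923 (>1, arbitrage).

1.0923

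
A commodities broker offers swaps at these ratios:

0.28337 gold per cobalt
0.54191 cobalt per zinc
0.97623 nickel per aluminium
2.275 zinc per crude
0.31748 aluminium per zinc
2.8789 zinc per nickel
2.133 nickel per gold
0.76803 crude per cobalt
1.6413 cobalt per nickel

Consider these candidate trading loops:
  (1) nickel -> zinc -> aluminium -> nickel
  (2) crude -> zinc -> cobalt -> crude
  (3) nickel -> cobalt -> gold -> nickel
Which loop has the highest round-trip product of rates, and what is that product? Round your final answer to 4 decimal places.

(1) 2.8789 × 0.31748 × 0.97623 = 0.89227
(2) 2.275 × 0.54191 × 0.76803 = 0.94686
(3) 1.6413 × 0.28337 × 2.133 = 0.99205
Highest is cycle (3) at 0.9920 (≤1, no arbitrage).

0.9920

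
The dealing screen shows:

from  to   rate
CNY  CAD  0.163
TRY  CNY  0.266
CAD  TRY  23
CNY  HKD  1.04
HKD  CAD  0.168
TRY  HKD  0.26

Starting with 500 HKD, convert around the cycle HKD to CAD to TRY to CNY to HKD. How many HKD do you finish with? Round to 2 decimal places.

500 HKD × 0.168 = 84 CAD
84 CAD × 23 = 1932 TRY
1932 TRY × 0.266 = 513.912 CNY
513.912 CNY × 1.04 = 534.46848 HKD

534.47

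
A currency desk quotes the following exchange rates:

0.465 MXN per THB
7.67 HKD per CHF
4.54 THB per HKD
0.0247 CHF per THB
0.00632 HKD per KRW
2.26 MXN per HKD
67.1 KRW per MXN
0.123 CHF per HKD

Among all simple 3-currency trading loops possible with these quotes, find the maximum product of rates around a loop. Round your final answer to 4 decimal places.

KRW→HKD→MXN→KRW: 0.00632 × 2.26 × 67.1 = 0.95840
CHF→HKD→THB→CHF: 7.67 × 4.54 × 0.0247 = 0.86010
Maximum is KRW→HKD→MXN→KRW at 0.9584; no arbitrage — every cycle loses value.

0.9584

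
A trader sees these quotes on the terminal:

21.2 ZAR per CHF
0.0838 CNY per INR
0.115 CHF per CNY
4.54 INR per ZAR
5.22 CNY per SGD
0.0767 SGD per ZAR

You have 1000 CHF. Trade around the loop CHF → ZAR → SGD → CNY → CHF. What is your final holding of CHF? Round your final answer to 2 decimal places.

976.11

1000 CHF × 21.2 = 21200 ZAR
21200 ZAR × 0.0767 = 1626.04 SGD
1626.04 SGD × 5.22 = 8487.9288 CNY
8487.9288 CNY × 0.115 = 976.111812 CHF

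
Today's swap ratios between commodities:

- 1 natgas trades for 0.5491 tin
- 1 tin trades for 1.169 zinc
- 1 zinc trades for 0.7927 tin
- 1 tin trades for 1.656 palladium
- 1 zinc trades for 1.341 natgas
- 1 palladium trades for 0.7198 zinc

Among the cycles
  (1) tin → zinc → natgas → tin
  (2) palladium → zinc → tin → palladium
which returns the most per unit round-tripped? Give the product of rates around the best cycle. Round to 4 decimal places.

0.9449

(1) 1.169 × 1.341 × 0.5491 = 0.86079
(2) 0.7198 × 0.7927 × 1.656 = 0.94489
Highest is cycle (2) at 0.9449 (≤1, no arbitrage).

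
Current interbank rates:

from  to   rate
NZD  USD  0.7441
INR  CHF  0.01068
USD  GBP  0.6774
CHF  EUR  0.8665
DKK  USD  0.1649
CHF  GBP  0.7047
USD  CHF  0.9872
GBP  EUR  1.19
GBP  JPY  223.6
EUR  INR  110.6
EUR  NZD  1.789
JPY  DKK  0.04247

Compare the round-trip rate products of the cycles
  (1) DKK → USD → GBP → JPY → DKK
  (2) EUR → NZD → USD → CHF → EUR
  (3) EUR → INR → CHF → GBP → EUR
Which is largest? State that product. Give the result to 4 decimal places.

(1) 0.1649 × 0.6774 × 223.6 × 0.04247 = 1.06077
(2) 1.789 × 0.7441 × 0.9872 × 0.8665 = 1.13872
(3) 110.6 × 0.01068 × 0.7047 × 1.19 = 0.99055
Highest is cycle (2) at 1.1387 (>1, arbitrage).

1.1387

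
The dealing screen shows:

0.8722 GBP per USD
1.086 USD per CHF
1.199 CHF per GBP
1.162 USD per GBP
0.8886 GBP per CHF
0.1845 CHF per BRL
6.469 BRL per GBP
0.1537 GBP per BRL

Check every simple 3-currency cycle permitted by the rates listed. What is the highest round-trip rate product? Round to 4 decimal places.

1.1357

GBP→CHF→USD→GBP: 1.199 × 1.086 × 0.8722 = 1.13570
GBP→BRL→CHF→GBP: 6.469 × 0.1845 × 0.8886 = 1.06057
Maximum is GBP→CHF→USD→GBP at 1.1357; arbitrage exists.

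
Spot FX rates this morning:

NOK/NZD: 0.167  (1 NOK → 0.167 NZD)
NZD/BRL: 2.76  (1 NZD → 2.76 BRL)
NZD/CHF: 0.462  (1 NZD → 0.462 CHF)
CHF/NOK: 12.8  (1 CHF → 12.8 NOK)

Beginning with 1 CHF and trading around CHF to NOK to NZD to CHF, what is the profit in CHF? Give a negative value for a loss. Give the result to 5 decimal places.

-0.01243

1 CHF × 12.8 = 12.8 NOK
12.8 NOK × 0.167 = 2.1376 NZD
2.1376 NZD × 0.462 = 0.9875712 CHF
Net change: 0.9875712 − 1 = -0.0124288 CHF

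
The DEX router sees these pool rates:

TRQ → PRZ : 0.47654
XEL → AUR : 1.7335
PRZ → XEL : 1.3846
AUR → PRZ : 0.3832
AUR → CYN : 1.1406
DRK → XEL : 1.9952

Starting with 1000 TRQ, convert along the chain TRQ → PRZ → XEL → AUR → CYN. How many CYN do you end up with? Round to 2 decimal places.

1304.61

1000 TRQ × 0.47654 = 476.54 PRZ
476.54 PRZ × 1.3846 = 659.817284 XEL
659.817284 XEL × 1.7335 = 1143.793261814 AUR
1143.793261814 AUR × 1.1406 = 1304.6105944250484 CYN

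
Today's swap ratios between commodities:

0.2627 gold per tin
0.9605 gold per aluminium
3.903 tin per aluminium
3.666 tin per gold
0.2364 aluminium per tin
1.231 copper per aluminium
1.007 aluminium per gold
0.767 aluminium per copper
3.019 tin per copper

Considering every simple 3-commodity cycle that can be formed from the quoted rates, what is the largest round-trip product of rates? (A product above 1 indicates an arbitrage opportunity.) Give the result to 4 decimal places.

tin→gold→aluminium→tin: 0.2627 × 1.007 × 3.903 = 1.03250
tin→aluminium→copper→tin: 0.2364 × 1.231 × 3.019 = 0.87855
tin→aluminium→gold→tin: 0.2364 × 0.9605 × 3.666 = 0.83241
Maximum is tin→gold→aluminium→tin at 1.0325; arbitrage exists.

1.0325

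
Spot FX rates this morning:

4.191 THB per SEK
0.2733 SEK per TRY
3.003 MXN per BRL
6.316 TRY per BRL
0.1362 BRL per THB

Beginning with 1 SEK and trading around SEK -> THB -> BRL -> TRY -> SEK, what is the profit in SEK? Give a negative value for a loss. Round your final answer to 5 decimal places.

-0.01468

1 SEK × 4.191 = 4.191 THB
4.191 THB × 0.1362 = 0.5708142 BRL
0.5708142 BRL × 6.316 = 3.6052624872 TRY
3.6052624872 TRY × 0.2733 = 0.98531823775176 SEK
Net change: 0.98531823775176 − 1 = -0.01468176224824 SEK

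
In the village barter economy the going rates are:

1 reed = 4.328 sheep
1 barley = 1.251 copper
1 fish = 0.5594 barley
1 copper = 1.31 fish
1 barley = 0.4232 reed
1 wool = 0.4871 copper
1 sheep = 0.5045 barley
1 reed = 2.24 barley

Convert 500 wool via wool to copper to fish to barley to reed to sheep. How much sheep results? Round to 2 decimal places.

500 wool × 0.4871 = 243.55 copper
243.55 copper × 1.31 = 319.0505 fish
319.0505 fish × 0.5594 = 178.4768497 barley
178.4768497 barley × 0.4232 = 75.53140279304 reed
75.53140279304 reed × 4.328 = 326.89991128827712 sheep

326.90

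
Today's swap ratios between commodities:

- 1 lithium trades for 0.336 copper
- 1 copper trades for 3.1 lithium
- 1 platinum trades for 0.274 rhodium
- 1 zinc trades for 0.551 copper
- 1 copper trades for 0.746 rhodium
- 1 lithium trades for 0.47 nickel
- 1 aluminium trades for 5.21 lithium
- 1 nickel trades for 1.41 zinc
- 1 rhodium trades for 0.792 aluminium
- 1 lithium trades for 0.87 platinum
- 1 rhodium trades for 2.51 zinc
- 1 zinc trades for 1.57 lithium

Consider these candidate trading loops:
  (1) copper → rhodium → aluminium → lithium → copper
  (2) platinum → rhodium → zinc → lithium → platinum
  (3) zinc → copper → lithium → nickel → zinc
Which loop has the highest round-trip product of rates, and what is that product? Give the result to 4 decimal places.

1.1320

(1) 0.746 × 0.792 × 5.21 × 0.336 = 1.03429
(2) 0.274 × 2.51 × 1.57 × 0.87 = 0.93938
(3) 0.551 × 3.1 × 0.47 × 1.41 = 1.13196
Highest is cycle (3) at 1.1320 (>1, arbitrage).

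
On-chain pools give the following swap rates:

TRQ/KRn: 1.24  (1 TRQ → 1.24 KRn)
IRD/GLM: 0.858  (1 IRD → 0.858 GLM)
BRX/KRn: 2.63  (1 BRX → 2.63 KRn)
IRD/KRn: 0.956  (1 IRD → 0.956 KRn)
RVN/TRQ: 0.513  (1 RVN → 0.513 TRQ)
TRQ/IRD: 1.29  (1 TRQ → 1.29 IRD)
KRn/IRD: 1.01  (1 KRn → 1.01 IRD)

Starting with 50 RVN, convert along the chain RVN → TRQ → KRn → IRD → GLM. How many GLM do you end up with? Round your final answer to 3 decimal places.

50 RVN × 0.513 = 25.65 TRQ
25.65 TRQ × 1.24 = 31.806 KRn
31.806 KRn × 1.01 = 32.12406 IRD
32.12406 IRD × 0.858 = 27.56244348 GLM

27.562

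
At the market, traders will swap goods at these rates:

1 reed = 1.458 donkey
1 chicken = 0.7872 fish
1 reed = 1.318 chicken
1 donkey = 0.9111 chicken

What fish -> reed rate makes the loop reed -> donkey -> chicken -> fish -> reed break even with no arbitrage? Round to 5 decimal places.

Known legs of the cycle: 1.458 × 0.9111 × 0.7872 = 1.04570372736
For no arbitrage the full-cycle product must be 1, so the missing rate is 1 / 1.04570372736 ≈ 0.9562938.

0.95629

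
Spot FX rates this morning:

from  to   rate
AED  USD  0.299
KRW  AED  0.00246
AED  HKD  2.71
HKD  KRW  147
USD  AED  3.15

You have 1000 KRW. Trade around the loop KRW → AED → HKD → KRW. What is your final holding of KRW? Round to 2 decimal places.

1000 KRW × 0.00246 = 2.46 AED
2.46 AED × 2.71 = 6.6666 HKD
6.6666 HKD × 147 = 979.9902 KRW

979.99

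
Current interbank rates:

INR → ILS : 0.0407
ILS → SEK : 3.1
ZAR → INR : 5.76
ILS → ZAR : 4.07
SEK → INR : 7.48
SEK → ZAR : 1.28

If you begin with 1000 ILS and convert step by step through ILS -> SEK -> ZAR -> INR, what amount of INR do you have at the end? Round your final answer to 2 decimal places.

1000 ILS × 3.1 = 3100 SEK
3100 SEK × 1.28 = 3968 ZAR
3968 ZAR × 5.76 = 22855.68 INR

22855.68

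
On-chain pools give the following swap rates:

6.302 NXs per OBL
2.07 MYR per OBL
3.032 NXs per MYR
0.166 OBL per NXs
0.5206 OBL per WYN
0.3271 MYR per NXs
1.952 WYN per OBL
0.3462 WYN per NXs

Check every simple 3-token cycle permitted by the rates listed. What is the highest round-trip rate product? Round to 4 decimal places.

1.1358

OBL→NXs→WYN→OBL: 6.302 × 0.3462 × 0.5206 = 1.13582
MYR→NXs→OBL→MYR: 3.032 × 0.166 × 2.07 = 1.04186
Maximum is OBL→NXs→WYN→OBL at 1.1358; arbitrage exists.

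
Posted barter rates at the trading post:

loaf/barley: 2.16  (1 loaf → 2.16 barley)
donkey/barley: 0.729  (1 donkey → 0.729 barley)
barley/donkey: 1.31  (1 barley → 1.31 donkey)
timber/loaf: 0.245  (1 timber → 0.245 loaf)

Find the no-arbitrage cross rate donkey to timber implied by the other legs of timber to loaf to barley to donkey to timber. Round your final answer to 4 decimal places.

Known legs of the cycle: 0.245 × 2.16 × 1.31 = 0.693252
For no arbitrage the full-cycle product must be 1, so the missing rate is 1 / 0.693252 ≈ 1.442477.

1.4425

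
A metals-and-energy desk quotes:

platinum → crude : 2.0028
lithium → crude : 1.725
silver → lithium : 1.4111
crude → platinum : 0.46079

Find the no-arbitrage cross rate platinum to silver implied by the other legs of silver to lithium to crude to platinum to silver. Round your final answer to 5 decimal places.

Known legs of the cycle: 1.4111 × 1.725 × 0.46079 = 1.121630826525
For no arbitrage the full-cycle product must be 1, so the missing rate is 1 / 1.121630826525 ≈ 0.8915589.

0.89156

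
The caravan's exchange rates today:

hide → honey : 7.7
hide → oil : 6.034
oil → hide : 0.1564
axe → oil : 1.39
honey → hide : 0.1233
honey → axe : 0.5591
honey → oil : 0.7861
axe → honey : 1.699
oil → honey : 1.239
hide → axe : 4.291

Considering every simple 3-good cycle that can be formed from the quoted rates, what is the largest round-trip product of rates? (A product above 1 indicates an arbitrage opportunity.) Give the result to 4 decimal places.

honey→axe→oil→honey: 0.5591 × 1.39 × 1.239 = 0.96289
honey→oil→hide→honey: 0.7861 × 0.1564 × 7.7 = 0.94668
oil→hide→axe→oil: 0.1564 × 4.291 × 1.39 = 0.93285
honey→hide→oil→honey: 0.1233 × 6.034 × 1.239 = 0.92181
honey→hide→axe→honey: 0.1233 × 4.291 × 1.699 = 0.89891
Maximum is honey→axe→oil→honey at 0.9629; no arbitrage — every cycle loses value.

0.9629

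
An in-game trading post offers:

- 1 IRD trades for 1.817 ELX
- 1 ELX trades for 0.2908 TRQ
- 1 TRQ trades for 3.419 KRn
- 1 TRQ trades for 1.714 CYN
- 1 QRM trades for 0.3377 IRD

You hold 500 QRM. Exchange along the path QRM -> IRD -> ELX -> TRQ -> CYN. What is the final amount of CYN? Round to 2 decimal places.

500 QRM × 0.3377 = 168.85 IRD
168.85 IRD × 1.817 = 306.80045 ELX
306.80045 ELX × 0.2908 = 89.21757086 TRQ
89.21757086 TRQ × 1.714 = 152.91891645404 CYN

152.92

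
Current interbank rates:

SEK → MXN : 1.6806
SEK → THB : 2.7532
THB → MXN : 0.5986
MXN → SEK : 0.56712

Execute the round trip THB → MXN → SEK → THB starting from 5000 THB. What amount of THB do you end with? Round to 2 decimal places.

5000 THB × 0.5986 = 2993 MXN
2993 MXN × 0.56712 = 1697.39016 SEK
1697.39016 SEK × 2.7532 = 4673.254588512 THB

4673.25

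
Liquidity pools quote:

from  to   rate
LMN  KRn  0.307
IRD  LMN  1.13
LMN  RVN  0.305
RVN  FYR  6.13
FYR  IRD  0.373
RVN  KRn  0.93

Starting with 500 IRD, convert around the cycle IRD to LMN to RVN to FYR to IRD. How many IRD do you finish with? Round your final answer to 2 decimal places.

394.02

500 IRD × 1.13 = 565 LMN
565 LMN × 0.305 = 172.325 RVN
172.325 RVN × 6.13 = 1056.35225 FYR
1056.35225 FYR × 0.373 = 394.01938925 IRD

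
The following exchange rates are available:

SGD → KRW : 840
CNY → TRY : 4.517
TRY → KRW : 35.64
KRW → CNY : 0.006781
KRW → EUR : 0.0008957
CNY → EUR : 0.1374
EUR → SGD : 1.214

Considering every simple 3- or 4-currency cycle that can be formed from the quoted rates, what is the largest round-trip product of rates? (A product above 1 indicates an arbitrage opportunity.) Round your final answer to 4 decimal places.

1.0916

KRW→CNY→TRY→KRW: 0.006781 × 4.517 × 35.64 = 1.09165
KRW→CNY→EUR→SGD→KRW: 0.006781 × 0.1374 × 1.214 × 840 = 0.95012
KRW→EUR→SGD→KRW: 0.0008957 × 1.214 × 840 = 0.91340
Maximum is KRW→CNY→TRY→KRW at 1.0916; arbitrage exists.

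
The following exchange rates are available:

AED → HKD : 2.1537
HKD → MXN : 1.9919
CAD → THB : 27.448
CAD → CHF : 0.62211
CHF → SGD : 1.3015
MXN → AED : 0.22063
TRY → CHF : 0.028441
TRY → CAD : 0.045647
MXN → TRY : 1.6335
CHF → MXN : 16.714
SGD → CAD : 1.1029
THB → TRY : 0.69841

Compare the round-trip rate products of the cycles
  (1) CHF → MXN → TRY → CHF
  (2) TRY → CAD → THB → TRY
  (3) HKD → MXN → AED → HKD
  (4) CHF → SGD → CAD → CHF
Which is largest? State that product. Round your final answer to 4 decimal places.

(1) 16.714 × 1.6335 × 0.028441 = 0.77651
(2) 0.045647 × 27.448 × 0.69841 = 0.87505
(3) 1.9919 × 0.22063 × 2.1537 = 0.94649
(4) 1.3015 × 1.1029 × 0.62211 = 0.89299
Highest is cycle (3) at 0.9465 (≤1, no arbitrage).

0.9465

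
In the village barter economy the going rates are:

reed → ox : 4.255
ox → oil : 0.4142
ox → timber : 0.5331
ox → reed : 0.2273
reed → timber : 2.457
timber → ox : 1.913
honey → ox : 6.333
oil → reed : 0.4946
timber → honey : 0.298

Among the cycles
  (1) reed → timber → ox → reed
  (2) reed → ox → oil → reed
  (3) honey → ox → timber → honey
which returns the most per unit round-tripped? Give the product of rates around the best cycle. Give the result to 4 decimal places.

(1) 2.457 × 1.913 × 0.2273 = 1.06836
(2) 4.255 × 0.4142 × 0.4946 = 0.87169
(3) 6.333 × 0.5331 × 0.298 = 1.00608
Highest is cycle (1) at 1.0684 (>1, arbitrage).

1.0684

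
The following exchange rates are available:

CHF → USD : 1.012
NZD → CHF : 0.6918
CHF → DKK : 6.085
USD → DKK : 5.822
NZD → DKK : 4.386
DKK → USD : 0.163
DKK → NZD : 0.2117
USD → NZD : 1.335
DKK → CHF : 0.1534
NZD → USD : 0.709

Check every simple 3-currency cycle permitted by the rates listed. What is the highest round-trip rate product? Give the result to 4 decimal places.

NZD→DKK→USD→NZD: 4.386 × 0.163 × 1.335 = 0.95442
NZD→CHF→USD→NZD: 0.6918 × 1.012 × 1.335 = 0.93464
DKK→CHF→USD→DKK: 0.1534 × 1.012 × 5.822 = 0.90381
NZD→CHF→DKK→NZD: 0.6918 × 6.085 × 0.2117 = 0.89117
NZD→USD→DKK→NZD: 0.709 × 5.822 × 0.2117 = 0.87385
Maximum is NZD→DKK→USD→NZD at 0.9544; no arbitrage — every cycle loses value.

0.9544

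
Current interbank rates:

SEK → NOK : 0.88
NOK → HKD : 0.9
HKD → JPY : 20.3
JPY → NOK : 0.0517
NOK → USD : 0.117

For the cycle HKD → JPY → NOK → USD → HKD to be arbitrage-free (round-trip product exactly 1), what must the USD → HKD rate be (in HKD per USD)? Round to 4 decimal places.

Known legs of the cycle: 20.3 × 0.0517 × 0.117 = 0.12279267
For no arbitrage the full-cycle product must be 1, so the missing rate is 1 / 0.12279267 ≈ 8.143809.

8.1438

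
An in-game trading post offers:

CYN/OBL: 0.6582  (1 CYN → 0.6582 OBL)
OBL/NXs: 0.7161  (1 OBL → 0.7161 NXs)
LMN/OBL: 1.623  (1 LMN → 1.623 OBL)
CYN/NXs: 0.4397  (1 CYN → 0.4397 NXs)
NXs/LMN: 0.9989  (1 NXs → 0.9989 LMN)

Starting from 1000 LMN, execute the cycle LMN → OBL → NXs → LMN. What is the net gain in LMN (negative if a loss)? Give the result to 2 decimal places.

1000 LMN × 1.623 = 1623 OBL
1623 OBL × 0.7161 = 1162.2303 NXs
1162.2303 NXs × 0.9989 = 1160.95184667 LMN
Net change: 1160.95184667 − 1000 = 160.95184667 LMN

160.95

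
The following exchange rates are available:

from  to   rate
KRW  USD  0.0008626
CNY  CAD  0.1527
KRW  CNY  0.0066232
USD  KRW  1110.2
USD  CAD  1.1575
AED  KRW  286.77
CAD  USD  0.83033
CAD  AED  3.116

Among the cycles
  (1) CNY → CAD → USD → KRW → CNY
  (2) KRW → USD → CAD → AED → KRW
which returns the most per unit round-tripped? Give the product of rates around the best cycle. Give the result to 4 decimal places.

(1) 0.1527 × 0.83033 × 1110.2 × 0.0066232 = 0.93231
(2) 0.0008626 × 1.1575 × 3.116 × 286.77 = 0.89220
Highest is cycle (1) at 0.9323 (≤1, no arbitrage).

0.9323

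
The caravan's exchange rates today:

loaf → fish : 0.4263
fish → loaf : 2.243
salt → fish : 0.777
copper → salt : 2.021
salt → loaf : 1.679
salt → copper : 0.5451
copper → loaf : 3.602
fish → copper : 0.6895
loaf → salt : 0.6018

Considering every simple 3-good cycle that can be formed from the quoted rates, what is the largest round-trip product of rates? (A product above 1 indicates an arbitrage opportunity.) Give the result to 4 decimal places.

loaf→salt→copper→loaf: 0.6018 × 0.5451 × 3.602 = 1.18160
salt→fish→copper→salt: 0.777 × 0.6895 × 2.021 = 1.08273
loaf→fish→copper→loaf: 0.4263 × 0.6895 × 3.602 = 1.05875
loaf→salt→fish→loaf: 0.6018 × 0.777 × 2.243 = 1.04882
Maximum is loaf→salt→copper→loaf at 1.1816; arbitrage exists.

1.1816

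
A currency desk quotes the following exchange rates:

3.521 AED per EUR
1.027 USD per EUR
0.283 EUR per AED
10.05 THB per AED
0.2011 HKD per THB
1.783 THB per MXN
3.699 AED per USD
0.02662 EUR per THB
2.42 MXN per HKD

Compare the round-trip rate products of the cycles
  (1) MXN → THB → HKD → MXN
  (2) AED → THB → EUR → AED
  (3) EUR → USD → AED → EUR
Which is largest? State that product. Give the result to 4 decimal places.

(1) 1.783 × 0.2011 × 2.42 = 0.86772
(2) 10.05 × 0.02662 × 3.521 = 0.94198
(3) 1.027 × 3.699 × 0.283 = 1.07508
Highest is cycle (3) at 1.0751 (>1, arbitrage).

1.0751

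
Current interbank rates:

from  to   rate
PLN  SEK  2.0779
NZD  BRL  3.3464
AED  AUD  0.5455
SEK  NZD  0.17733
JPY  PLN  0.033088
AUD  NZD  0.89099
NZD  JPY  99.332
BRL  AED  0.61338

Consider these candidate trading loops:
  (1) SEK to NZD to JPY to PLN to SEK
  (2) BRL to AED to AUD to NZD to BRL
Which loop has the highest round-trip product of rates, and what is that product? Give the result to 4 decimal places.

(1) 0.17733 × 99.332 × 0.033088 × 2.0779 = 1.21106
(2) 0.61338 × 0.5455 × 0.89099 × 3.3464 = 0.99764
Highest is cycle (1) at 1.2111 (>1, arbitrage).

1.2111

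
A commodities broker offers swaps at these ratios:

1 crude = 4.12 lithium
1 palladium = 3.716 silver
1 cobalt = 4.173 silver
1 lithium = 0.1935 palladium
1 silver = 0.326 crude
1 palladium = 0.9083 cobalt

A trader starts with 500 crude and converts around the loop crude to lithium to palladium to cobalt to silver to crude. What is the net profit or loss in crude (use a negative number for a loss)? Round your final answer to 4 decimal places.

-7.4578

500 crude × 4.12 = 2060 lithium
2060 lithium × 0.1935 = 398.61 palladium
398.61 palladium × 0.9083 = 362.057463 cobalt
362.057463 cobalt × 4.173 = 1510.865793099 silver
1510.865793099 silver × 0.326 = 492.542248550274 crude
Net change: 492.542248550274 − 500 = -7.457751449726 crude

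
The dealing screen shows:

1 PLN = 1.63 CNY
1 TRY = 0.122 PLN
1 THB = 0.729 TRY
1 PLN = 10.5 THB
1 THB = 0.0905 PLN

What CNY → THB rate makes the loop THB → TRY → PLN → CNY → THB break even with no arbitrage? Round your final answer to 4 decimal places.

Known legs of the cycle: 0.729 × 0.122 × 1.63 = 0.14496894
For no arbitrage the full-cycle product must be 1, so the missing rate is 1 / 0.14496894 ≈ 6.898029.

6.8980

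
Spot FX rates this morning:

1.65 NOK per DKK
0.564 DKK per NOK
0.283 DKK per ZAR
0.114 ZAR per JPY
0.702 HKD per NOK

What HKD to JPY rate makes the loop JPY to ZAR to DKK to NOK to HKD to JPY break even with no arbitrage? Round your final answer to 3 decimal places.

Known legs of the cycle: 0.114 × 0.283 × 1.65 × 0.702 = 0.0373690746
For no arbitrage the full-cycle product must be 1, so the missing rate is 1 / 0.0373690746 ≈ 26.76010.

26.760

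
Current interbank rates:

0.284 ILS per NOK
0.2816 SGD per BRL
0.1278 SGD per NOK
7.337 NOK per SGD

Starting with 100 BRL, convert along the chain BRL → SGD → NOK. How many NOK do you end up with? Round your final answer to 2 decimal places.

206.61

100 BRL × 0.2816 = 28.16 SGD
28.16 SGD × 7.337 = 206.60992 NOK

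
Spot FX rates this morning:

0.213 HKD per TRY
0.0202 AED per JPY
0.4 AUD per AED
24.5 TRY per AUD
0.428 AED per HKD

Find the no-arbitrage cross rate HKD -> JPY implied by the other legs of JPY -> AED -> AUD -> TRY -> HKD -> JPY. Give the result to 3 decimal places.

Known legs of the cycle: 0.0202 × 0.4 × 24.5 × 0.213 = 0.04216548
For no arbitrage the full-cycle product must be 1, so the missing rate is 1 / 0.04216548 ≈ 23.71608.

23.716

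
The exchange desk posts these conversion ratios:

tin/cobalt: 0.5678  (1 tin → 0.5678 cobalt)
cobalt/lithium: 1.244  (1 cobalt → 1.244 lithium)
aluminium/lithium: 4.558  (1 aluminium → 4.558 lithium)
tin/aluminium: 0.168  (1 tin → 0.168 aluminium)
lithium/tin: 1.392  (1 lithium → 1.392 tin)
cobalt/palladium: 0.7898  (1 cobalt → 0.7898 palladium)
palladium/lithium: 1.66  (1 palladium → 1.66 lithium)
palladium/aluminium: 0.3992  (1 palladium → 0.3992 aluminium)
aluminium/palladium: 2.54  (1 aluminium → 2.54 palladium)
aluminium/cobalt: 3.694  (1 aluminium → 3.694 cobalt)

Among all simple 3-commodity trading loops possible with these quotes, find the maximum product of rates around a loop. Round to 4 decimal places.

1.1647

cobalt→palladium→aluminium→cobalt: 0.7898 × 0.3992 × 3.694 = 1.16467
tin→aluminium→lithium→tin: 0.168 × 4.558 × 1.392 = 1.06592
tin→cobalt→lithium→tin: 0.5678 × 1.244 × 1.392 = 0.98323
Maximum is cobalt→palladium→aluminium→cobalt at 1.1647; arbitrage exists.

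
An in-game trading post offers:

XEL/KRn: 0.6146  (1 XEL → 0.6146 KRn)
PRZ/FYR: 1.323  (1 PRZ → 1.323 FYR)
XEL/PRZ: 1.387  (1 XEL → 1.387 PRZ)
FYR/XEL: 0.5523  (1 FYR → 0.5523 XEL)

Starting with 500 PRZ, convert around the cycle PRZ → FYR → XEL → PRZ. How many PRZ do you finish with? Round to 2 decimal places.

500 PRZ × 1.323 = 661.5 FYR
661.5 FYR × 0.5523 = 365.34645 XEL
365.34645 XEL × 1.387 = 506.73552615 PRZ

506.74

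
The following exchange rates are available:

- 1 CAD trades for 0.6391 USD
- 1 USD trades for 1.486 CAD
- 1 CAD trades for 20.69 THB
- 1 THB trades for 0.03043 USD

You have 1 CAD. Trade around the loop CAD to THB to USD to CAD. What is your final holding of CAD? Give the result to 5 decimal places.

0.93558

1 CAD × 20.69 = 20.69 THB
20.69 THB × 0.03043 = 0.6295967 USD
0.6295967 USD × 1.486 = 0.9355806962 CAD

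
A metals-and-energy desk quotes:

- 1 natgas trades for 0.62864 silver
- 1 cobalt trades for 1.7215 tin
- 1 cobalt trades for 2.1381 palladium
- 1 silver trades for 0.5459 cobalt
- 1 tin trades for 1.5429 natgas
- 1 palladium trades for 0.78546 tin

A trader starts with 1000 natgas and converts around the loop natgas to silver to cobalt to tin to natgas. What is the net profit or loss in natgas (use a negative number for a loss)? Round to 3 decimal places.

1000 natgas × 0.62864 = 628.64 silver
628.64 silver × 0.5459 = 343.174576 cobalt
343.174576 cobalt × 1.7215 = 590.775032584 tin
590.775032584 tin × 1.5429 = 911.5067977738536 natgas
Net change: 911.5067977738536 − 1000 = -88.4932022261464 natgas

-88.493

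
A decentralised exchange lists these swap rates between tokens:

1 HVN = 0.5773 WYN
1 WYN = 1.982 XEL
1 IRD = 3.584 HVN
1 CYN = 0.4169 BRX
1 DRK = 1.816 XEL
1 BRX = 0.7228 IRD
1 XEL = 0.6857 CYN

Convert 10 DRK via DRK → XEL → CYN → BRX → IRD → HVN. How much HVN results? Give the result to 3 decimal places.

13.448

10 DRK × 1.816 = 18.16 XEL
18.16 XEL × 0.6857 = 12.452312 CYN
12.452312 CYN × 0.4169 = 5.1913688728 BRX
5.1913688728 BRX × 0.7228 = 3.75232142125984 IRD
3.75232142125984 IRD × 3.584 = 13.44831997379526656 HVN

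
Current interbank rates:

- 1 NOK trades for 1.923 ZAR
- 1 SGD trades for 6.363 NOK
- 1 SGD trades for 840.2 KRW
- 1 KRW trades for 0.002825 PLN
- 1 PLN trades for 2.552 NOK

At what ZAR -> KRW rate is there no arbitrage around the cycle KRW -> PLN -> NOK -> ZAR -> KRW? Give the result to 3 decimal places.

72.131

Known legs of the cycle: 0.002825 × 2.552 × 1.923 = 0.0138636762
For no arbitrage the full-cycle product must be 1, so the missing rate is 1 / 0.0138636762 ≈ 72.13094.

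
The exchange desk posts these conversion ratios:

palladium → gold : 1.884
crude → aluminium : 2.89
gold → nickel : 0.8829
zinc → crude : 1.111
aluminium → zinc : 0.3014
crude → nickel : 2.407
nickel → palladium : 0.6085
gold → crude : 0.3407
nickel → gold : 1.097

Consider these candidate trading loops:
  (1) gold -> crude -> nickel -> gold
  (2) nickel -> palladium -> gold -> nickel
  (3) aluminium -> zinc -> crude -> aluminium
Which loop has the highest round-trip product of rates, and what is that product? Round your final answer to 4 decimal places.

1.0122

(1) 0.3407 × 2.407 × 1.097 = 0.89961
(2) 0.6085 × 1.884 × 0.8829 = 1.01217
(3) 0.3014 × 1.111 × 2.89 = 0.96773
Highest is cycle (2) at 1.0122 (>1, arbitrage).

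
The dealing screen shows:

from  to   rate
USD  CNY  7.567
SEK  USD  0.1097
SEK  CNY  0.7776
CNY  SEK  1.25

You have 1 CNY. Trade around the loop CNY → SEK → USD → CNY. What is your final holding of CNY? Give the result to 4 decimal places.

1 CNY × 1.25 = 1.25 SEK
1.25 SEK × 0.1097 = 0.137125 USD
0.137125 USD × 7.567 = 1.037624875 CNY

1.0376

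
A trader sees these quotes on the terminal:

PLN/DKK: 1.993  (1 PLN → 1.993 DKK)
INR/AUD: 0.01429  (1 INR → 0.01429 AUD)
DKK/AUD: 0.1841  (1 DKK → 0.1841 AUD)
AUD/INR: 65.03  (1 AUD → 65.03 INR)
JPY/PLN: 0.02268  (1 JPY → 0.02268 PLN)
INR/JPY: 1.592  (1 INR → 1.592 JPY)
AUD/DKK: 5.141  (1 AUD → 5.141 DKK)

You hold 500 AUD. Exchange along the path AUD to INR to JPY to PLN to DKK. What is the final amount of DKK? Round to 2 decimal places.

500 AUD × 65.03 = 32515 INR
32515 INR × 1.592 = 51763.88 JPY
51763.88 JPY × 0.02268 = 1174.0047984 PLN
1174.0047984 PLN × 1.993 = 2339.7915632112 DKK

2339.79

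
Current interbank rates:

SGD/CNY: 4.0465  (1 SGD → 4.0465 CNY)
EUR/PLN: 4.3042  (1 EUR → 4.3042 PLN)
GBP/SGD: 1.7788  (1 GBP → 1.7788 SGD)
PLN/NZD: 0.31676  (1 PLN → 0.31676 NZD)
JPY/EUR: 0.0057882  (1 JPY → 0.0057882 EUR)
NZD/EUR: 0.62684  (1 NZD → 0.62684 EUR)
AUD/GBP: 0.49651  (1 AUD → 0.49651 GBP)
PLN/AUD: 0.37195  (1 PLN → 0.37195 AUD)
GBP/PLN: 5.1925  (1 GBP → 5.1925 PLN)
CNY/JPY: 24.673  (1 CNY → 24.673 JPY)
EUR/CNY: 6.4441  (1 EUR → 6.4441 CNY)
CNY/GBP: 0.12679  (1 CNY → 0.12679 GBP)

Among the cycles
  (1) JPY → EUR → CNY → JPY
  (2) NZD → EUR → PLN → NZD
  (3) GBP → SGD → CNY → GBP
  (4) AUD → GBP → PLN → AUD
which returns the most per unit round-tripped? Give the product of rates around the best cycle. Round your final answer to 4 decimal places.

0.9589

(1) 0.0057882 × 6.4441 × 24.673 = 0.92030
(2) 0.62684 × 4.3042 × 0.31676 = 0.85463
(3) 1.7788 × 4.0465 × 0.12679 = 0.91262
(4) 0.49651 × 5.1925 × 0.37195 = 0.95893
Highest is cycle (4) at 0.9589 (≤1, no arbitrage).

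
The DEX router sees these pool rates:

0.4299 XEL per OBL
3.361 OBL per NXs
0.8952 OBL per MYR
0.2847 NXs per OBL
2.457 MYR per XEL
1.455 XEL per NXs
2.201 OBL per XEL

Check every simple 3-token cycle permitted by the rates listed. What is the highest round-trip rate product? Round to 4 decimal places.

OBL→XEL→MYR→OBL: 0.4299 × 2.457 × 0.8952 = 0.94557
OBL→NXs→XEL→OBL: 0.2847 × 1.455 × 2.201 = 0.91174
Maximum is OBL→XEL→MYR→OBL at 0.9456; no arbitrage — every cycle loses value.

0.9456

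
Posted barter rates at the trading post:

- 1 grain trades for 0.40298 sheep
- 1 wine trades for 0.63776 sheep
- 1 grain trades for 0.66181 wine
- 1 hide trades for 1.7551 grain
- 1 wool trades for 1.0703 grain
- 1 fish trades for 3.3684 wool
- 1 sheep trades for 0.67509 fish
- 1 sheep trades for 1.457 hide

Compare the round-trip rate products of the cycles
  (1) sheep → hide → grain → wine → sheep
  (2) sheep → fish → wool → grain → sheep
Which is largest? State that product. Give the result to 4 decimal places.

1.0793

(1) 1.457 × 1.7551 × 0.66181 × 0.63776 = 1.07932
(2) 0.67509 × 3.3684 × 1.0703 × 0.40298 = 0.98079
Highest is cycle (1) at 1.0793 (>1, arbitrage).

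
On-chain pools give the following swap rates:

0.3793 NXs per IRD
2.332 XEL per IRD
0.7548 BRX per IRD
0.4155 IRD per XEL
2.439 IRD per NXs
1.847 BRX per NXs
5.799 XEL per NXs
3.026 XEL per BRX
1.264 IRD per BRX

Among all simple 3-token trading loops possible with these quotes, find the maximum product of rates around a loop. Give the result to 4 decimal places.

0.9490

BRX→XEL→IRD→BRX: 3.026 × 0.4155 × 0.7548 = 0.94901
IRD→NXs→XEL→IRD: 0.3793 × 5.799 × 0.4155 = 0.91392
BRX→IRD→NXs→BRX: 1.264 × 0.3793 × 1.847 = 0.88552
Maximum is BRX→XEL→IRD→BRX at 0.9490; no arbitrage — every cycle loses value.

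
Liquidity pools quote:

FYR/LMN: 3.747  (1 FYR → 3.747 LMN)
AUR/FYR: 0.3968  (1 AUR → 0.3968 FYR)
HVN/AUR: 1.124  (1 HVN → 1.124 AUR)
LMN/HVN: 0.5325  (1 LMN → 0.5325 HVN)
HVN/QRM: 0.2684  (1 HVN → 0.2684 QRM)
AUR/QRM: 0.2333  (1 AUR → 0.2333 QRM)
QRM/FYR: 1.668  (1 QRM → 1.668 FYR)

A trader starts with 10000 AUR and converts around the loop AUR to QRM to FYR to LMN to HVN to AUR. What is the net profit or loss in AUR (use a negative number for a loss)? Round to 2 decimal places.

10000 AUR × 0.2333 = 2333 QRM
2333 QRM × 1.668 = 3891.444 FYR
3891.444 FYR × 3.747 = 14581.240668 LMN
14581.240668 LMN × 0.5325 = 7764.51065571 HVN
7764.51065571 HVN × 1.124 = 8727.30997701804 AUR
Net change: 8727.30997701804 − 10000 = -1272.69002298196 AUR

-1272.69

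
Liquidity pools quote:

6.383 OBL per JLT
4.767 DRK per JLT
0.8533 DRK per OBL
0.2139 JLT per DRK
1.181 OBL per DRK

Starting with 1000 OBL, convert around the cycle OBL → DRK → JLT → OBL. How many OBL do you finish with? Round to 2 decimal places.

1165.03

1000 OBL × 0.8533 = 853.3 DRK
853.3 DRK × 0.2139 = 182.52087 JLT
182.52087 JLT × 6.383 = 1165.03071321 OBL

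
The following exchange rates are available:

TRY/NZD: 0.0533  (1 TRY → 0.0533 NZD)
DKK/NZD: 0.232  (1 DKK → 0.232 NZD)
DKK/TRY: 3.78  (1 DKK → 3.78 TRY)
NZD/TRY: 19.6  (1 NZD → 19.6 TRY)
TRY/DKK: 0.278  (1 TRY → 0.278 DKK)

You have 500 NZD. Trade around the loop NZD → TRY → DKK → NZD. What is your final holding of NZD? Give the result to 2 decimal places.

500 NZD × 19.6 = 9800 TRY
9800 TRY × 0.278 = 2724.4 DKK
2724.4 DKK × 0.232 = 632.0608 NZD

632.06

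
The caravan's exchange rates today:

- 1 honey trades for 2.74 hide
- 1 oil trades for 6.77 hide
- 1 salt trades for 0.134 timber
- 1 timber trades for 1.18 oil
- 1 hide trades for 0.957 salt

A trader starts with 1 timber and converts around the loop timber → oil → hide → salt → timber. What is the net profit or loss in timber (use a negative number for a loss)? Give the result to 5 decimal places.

0.02444

1 timber × 1.18 = 1.18 oil
1.18 oil × 6.77 = 7.9886 hide
7.9886 hide × 0.957 = 7.6450902 salt
7.6450902 salt × 0.134 = 1.0244420868 timber
Net change: 1.0244420868 − 1 = 0.0244420868 timber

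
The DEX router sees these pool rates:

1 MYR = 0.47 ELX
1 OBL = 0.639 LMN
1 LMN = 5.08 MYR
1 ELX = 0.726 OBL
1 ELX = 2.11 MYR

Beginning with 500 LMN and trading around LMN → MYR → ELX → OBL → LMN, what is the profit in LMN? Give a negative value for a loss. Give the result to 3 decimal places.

53.821

500 LMN × 5.08 = 2540 MYR
2540 MYR × 0.47 = 1193.8 ELX
1193.8 ELX × 0.726 = 866.6988 OBL
866.6988 OBL × 0.639 = 553.8205332 LMN
Net change: 553.8205332 − 500 = 53.8205332 LMN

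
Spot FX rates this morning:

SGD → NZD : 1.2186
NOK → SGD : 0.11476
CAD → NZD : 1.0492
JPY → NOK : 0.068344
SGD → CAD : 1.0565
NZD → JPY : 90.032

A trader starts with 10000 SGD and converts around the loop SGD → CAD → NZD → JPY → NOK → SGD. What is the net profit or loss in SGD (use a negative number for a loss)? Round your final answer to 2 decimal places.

-2172.63

10000 SGD × 1.0565 = 10565 CAD
10565 CAD × 1.0492 = 11084.798 NZD
11084.798 NZD × 90.032 = 997986.533536 JPY
997986.533536 JPY × 0.068344 = 68206.391647984384 NOK
68206.391647984384 NOK × 0.11476 = 7827.36550552268790784 SGD
Net change: 7827.36550552268790784 − 10000 = -2172.63449447731209216 SGD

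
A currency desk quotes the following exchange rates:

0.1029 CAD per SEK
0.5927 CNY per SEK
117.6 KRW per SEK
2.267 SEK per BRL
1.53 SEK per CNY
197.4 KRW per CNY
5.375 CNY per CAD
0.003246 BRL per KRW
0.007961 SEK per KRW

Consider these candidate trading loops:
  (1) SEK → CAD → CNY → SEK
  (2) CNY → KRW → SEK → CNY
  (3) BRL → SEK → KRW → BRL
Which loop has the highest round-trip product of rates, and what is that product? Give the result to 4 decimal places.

(1) 0.1029 × 5.375 × 1.53 = 0.84622
(2) 197.4 × 0.007961 × 0.5927 = 0.93143
(3) 2.267 × 117.6 × 0.003246 = 0.86538
Highest is cycle (2) at 0.9314 (≤1, no arbitrage).

0.9314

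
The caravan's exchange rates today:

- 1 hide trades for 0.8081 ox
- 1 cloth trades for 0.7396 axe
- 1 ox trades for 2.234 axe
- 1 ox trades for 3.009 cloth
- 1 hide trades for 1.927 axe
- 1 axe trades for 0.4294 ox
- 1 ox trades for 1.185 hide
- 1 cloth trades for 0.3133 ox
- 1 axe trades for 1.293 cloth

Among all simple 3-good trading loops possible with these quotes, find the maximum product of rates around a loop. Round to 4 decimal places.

hide→axe→ox→hide: 1.927 × 0.4294 × 1.185 = 0.98053
axe→ox→cloth→axe: 0.4294 × 3.009 × 0.7396 = 0.95561
axe→cloth→ox→axe: 1.293 × 0.3133 × 2.234 = 0.90499
Maximum is hide→axe→ox→hide at 0.9805; no arbitrage — every cycle loses value.

0.9805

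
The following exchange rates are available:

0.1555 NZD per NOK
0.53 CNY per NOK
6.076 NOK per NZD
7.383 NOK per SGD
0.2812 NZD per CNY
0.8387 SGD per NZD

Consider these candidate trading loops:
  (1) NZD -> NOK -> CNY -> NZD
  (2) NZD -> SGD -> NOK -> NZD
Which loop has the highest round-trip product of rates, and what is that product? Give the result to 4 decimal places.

0.9629

(1) 6.076 × 0.53 × 0.2812 = 0.90554
(2) 0.8387 × 7.383 × 0.1555 = 0.96287
Highest is cycle (2) at 0.9629 (≤1, no arbitrage).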